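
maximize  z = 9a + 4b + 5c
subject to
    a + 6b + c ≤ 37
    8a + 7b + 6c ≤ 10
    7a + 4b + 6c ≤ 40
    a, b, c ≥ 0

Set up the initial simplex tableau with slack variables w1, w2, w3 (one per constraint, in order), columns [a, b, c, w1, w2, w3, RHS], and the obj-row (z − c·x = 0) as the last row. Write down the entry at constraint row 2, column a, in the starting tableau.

8

Constraint 2 has coefficient 8 on a.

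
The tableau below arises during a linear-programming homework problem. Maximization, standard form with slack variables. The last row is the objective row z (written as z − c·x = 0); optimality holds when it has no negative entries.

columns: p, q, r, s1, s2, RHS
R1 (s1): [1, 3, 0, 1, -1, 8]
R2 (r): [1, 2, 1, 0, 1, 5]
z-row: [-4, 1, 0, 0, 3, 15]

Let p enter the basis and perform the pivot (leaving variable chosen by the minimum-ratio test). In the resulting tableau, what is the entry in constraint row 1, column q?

Ratio test on column p — row 1: 8/1 = 8; row 2: 5/1 = 5. Minimum is 5 at row 2 (r leaves); pivot element 1.
Divide row 2 by 1; eliminate column p from the other rows.
Row 1 update in column q: 3 − 1·2 = 1.

1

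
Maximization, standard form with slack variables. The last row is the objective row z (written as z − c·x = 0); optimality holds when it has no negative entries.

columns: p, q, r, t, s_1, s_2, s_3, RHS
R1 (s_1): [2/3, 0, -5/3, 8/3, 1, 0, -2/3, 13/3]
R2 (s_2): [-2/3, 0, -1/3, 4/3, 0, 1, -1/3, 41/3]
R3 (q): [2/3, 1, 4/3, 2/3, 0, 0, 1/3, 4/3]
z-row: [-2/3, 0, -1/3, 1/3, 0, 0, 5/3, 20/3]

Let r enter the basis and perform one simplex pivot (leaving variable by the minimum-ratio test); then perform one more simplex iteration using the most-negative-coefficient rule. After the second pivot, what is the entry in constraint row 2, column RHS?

15

Ratio test on column r — row 1: entry -5/3 ≤ 0; row 2: entry -1/3 ≤ 0; row 3: (4/3)/(4/3) = 1. Minimum is 1 at row 3 (q leaves); pivot element 4/3.
Divide row 3 by 4/3; eliminate column r from the other rows.
Second iteration: most negative z-row entry is -1/2 in column p, so p enters.
Ratio test on column p — row 1: 6/(3/2) = 4; row 2: entry -1/2 ≤ 0; row 3: 1/(1/2) = 2. Minimum is 2 at row 3 (r leaves); pivot element 1/2.
Divide row 3 by 1/2; eliminate column p from the other rows.
After both pivots, the entry at constraint row 2, column RHS is 15.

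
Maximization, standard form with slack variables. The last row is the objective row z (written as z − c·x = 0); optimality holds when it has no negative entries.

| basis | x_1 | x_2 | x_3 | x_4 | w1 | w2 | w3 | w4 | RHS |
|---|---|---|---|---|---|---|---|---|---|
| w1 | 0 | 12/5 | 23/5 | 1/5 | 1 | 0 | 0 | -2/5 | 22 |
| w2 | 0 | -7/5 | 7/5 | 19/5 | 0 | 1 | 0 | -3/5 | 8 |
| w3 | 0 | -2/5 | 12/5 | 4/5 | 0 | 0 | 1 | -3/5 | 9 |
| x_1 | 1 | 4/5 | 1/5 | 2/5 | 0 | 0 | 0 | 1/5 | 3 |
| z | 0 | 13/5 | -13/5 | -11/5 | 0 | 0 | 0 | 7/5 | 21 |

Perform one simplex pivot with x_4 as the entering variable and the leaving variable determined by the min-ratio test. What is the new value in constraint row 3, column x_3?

Ratio test on column x_4 — row 1: 22/(1/5) = 110; row 2: 8/(19/5) = 40/19; row 3: 9/(4/5) = 45/4; row 4: 3/(2/5) = 15/2. Minimum is 40/19 at row 2 (w2 leaves); pivot element 19/5.
Divide row 2 by 19/5; eliminate column x_4 from the other rows.
Row 3 update in column x_3: 12/5 − (4/5)·(7/19) = 40/19.

40/19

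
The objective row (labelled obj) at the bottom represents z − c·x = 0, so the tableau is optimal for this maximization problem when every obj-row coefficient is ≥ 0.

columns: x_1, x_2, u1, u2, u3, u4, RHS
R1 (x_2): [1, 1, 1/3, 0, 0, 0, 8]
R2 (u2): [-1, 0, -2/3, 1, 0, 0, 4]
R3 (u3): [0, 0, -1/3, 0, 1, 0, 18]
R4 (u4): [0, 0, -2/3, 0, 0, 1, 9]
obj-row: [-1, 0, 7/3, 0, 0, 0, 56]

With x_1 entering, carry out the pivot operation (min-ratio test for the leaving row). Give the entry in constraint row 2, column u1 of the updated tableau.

Ratio test on column x_1 — row 1: 8/1 = 8; row 2: entry -1 ≤ 0; row 3: entry 0 ≤ 0; row 4: entry 0 ≤ 0. Minimum is 8 at row 1 (x_2 leaves); pivot element 1.
Divide row 1 by 1; eliminate column x_1 from the other rows.
Row 2 update in column u1: -2/3 − (-1)·(1/3) = -1/3.

-1/3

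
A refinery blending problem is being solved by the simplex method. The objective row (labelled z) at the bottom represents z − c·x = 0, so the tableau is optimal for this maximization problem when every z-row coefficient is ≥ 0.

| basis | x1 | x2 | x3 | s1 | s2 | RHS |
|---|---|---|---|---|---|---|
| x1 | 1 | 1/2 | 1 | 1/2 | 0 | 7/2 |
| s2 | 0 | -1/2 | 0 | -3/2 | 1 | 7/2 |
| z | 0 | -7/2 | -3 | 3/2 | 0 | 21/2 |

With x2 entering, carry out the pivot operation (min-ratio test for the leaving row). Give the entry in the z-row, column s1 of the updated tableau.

5

Ratio test on column x2 — row 1: (7/2)/(1/2) = 7; row 2: entry -1/2 ≤ 0. Minimum is 7 at row 1 (x1 leaves); pivot element 1/2.
Divide row 1 by 1/2; eliminate column x2 from the other rows.
z-row update in column s1: 3/2 − (-7/2)·1 = 5.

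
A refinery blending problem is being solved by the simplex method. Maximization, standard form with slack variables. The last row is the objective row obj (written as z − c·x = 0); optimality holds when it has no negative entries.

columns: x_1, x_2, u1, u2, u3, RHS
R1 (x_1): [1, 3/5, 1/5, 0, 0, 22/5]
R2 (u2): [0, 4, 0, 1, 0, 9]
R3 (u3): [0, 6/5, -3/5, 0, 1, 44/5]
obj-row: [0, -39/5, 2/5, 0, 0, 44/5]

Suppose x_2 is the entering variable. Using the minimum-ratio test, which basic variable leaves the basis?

u2

Column x_2 entries and ratios — x_1: (22/5)/(3/5) = 22/3; u2: 9/4 = 9/4; u3: (44/5)/(6/5) = 22/3.
Smallest ratio is 9/4 in the row of u2, so u2 leaves.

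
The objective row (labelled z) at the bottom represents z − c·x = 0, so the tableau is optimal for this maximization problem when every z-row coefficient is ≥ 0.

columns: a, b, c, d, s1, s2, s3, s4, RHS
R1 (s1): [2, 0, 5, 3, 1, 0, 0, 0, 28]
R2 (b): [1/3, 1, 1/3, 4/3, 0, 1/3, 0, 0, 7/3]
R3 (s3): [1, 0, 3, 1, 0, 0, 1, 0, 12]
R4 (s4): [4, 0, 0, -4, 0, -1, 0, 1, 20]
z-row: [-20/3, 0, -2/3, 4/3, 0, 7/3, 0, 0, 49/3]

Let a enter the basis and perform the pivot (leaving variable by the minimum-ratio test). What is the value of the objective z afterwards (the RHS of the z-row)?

149/3

Ratio test on column a — row 1: 28/2 = 14; row 2: (7/3)/(1/3) = 7; row 3: 12/1 = 12; row 4: 20/4 = 5. Minimum is 5 at row 4 (s4 leaves); pivot element 4.
Pivot on row 4; the z-row RHS becomes 49/3 − (-20/3)·5 = 149/3.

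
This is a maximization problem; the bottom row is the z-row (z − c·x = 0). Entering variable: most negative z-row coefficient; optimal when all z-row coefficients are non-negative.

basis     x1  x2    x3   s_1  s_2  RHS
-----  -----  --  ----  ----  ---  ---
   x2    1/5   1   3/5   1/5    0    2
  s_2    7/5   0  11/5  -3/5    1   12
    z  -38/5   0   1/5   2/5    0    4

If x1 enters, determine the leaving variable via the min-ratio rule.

s_2

Column x1 entries and ratios — x2: 2/(1/5) = 10; s_2: 12/(7/5) = 60/7.
Smallest ratio is 60/7 in the row of s_2, so s_2 leaves.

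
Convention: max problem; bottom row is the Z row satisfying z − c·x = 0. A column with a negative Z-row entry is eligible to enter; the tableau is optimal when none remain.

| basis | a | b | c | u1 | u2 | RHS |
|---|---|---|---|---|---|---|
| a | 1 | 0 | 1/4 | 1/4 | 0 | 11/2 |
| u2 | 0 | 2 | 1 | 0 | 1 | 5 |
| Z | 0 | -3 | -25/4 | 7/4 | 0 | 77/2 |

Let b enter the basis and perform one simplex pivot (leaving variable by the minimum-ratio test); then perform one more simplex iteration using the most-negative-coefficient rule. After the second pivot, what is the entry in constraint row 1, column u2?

-1/4

Ratio test on column b — row 1: entry 0 ≤ 0; row 2: 5/2 = 5/2. Minimum is 5/2 at row 2 (u2 leaves); pivot element 2.
Divide row 2 by 2; eliminate column b from the other rows.
Second iteration: most negative Z-row entry is -19/4 in column c, so c enters.
Ratio test on column c — row 1: (11/2)/(1/4) = 22; row 2: (5/2)/(1/2) = 5. Minimum is 5 at row 2 (b leaves); pivot element 1/2.
Divide row 2 by 1/2; eliminate column c from the other rows.
After both pivots, the entry at constraint row 1, column u2 is -1/4.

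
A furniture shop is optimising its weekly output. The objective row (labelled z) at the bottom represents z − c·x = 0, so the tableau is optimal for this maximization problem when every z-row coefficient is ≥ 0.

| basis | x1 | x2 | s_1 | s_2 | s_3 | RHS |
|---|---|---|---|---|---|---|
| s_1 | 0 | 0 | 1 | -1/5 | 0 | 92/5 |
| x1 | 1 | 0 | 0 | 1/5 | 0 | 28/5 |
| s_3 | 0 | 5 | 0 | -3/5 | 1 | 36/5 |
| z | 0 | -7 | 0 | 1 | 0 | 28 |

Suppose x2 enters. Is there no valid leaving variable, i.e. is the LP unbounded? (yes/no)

Column x2 has positive entries in row(s) 3, so the ratio test bounds it — not unbounded.

no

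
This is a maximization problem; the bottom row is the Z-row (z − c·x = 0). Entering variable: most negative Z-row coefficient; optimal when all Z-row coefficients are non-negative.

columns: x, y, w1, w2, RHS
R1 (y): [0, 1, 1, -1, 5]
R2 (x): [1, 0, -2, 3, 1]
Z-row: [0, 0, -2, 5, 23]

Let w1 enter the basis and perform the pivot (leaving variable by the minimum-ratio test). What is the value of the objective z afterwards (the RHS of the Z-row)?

Ratio test on column w1 — row 1: 5/1 = 5; row 2: entry -2 ≤ 0. Minimum is 5 at row 1 (y leaves); pivot element 1.
Pivot on row 1; the Z-row RHS becomes 23 − (-2)·5 = 33.

33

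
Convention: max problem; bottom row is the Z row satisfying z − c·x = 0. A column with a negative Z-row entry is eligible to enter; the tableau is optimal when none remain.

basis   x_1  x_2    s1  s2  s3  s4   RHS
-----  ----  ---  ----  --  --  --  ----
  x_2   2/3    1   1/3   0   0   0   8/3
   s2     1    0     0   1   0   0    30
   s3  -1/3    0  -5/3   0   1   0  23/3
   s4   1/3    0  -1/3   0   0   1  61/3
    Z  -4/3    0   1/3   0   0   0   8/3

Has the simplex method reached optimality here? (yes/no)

no

The Z-row has a negative entry -4/3 in column x_1, so it is not optimal.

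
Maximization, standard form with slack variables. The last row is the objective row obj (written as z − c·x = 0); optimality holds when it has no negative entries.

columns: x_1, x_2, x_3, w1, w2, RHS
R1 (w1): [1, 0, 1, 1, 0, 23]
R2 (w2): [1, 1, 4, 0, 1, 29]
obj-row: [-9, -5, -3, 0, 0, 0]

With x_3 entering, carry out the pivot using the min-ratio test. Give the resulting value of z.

87/4

Ratio test on column x_3 — row 1: 23/1 = 23; row 2: 29/4 = 29/4. Minimum is 29/4 at row 2 (w2 leaves); pivot element 4.
Pivot on row 2; the obj-row RHS becomes 0 − (-3)·(29/4) = 87/4.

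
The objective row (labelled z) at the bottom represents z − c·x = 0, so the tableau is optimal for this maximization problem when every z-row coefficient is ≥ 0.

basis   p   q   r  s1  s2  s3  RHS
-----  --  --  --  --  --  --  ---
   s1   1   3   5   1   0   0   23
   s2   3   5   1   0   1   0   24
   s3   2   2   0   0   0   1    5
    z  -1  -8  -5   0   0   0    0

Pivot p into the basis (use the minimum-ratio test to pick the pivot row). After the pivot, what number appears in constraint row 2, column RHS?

33/2

Ratio test on column p — row 1: 23/1 = 23; row 2: 24/3 = 8; row 3: 5/2 = 5/2. Minimum is 5/2 at row 3 (s3 leaves); pivot element 2.
Divide row 3 by 2; eliminate column p from the other rows.
Row 2 update in column RHS: 24 − 3·(5/2) = 33/2.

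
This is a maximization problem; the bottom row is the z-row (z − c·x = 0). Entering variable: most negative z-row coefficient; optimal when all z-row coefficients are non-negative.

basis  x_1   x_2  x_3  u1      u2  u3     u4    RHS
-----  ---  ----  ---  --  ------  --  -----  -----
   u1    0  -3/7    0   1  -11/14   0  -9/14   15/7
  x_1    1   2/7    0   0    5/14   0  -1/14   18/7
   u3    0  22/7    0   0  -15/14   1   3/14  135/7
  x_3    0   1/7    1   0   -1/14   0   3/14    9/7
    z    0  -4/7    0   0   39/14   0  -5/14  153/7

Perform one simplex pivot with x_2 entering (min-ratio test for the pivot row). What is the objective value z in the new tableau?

279/11

Ratio test on column x_2 — row 1: entry -3/7 ≤ 0; row 2: (18/7)/(2/7) = 9; row 3: (135/7)/(22/7) = 135/22; row 4: (9/7)/(1/7) = 9. Minimum is 135/22 at row 3 (u3 leaves); pivot element 22/7.
Pivot on row 3; the z-row RHS becomes 153/7 − (-4/7)·(135/22) = 279/11.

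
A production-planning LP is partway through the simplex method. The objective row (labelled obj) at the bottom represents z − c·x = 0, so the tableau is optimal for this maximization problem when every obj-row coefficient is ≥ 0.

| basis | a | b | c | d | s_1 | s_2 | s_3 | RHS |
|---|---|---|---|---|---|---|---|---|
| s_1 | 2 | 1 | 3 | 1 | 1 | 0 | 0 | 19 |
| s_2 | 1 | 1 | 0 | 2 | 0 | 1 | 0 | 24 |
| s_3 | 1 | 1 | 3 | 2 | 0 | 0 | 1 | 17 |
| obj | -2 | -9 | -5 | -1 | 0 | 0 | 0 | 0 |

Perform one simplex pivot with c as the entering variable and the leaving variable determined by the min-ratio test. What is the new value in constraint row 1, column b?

0

Ratio test on column c — row 1: 19/3 = 19/3; row 2: entry 0 ≤ 0; row 3: 17/3 = 17/3. Minimum is 17/3 at row 3 (s_3 leaves); pivot element 3.
Divide row 3 by 3; eliminate column c from the other rows.
Row 1 update in column b: 1 − 3·(1/3) = 0.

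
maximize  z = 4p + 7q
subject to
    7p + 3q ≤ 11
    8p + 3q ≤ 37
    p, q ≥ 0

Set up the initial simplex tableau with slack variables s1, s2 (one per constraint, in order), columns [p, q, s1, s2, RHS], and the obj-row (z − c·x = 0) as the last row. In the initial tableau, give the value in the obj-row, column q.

-7

The obj-row carries the negated objective coefficients: the q entry is -7.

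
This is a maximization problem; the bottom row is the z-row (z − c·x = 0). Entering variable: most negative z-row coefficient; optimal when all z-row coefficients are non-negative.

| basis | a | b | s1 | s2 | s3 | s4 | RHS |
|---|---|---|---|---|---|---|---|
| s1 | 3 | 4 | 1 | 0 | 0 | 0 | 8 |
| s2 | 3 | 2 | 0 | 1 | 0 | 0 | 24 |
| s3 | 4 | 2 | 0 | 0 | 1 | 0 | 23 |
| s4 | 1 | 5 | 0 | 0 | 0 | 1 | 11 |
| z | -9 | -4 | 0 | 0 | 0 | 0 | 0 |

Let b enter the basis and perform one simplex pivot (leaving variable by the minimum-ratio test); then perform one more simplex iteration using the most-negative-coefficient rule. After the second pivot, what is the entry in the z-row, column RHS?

Ratio test on column b — row 1: 8/4 = 2; row 2: 24/2 = 12; row 3: 23/2 = 23/2; row 4: 11/5 = 11/5. Minimum is 2 at row 1 (s1 leaves); pivot element 4.
Divide row 1 by 4; eliminate column b from the other rows.
Second iteration: most negative z-row entry is -6 in column a, so a enters.
Ratio test on column a — row 1: 2/(3/4) = 8/3; row 2: 20/(3/2) = 40/3; row 3: 19/(5/2) = 38/5; row 4: entry -11/4 ≤ 0. Minimum is 8/3 at row 1 (b leaves); pivot element 3/4.
Divide row 1 by 3/4; eliminate column a from the other rows.
After both pivots, the entry at the z-row, column RHS is 24.

24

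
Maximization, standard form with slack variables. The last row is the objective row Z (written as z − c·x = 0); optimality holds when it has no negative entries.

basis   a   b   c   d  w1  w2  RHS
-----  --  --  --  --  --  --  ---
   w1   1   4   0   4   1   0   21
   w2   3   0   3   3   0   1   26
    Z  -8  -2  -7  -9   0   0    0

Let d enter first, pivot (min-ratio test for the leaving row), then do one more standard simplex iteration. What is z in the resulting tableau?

427/6

Ratio test on column d — row 1: 21/4 = 21/4; row 2: 26/3 = 26/3. Minimum is 21/4 at row 1 (w1 leaves); pivot element 4.
Pivot on row 1; the Z-row RHS becomes 0 − (-9)·(21/4) = 189/4.
Next entering variable (most negative Z-row entry -7): c.
Ratio test on column c — row 1: entry 0 ≤ 0; row 2: (41/4)/3 = 41/12. Minimum is 41/12 at row 2 (w2 leaves); pivot element 3.
After the second pivot the Z-row RHS is 189/4 − (-7)·(41/12) = 427/6.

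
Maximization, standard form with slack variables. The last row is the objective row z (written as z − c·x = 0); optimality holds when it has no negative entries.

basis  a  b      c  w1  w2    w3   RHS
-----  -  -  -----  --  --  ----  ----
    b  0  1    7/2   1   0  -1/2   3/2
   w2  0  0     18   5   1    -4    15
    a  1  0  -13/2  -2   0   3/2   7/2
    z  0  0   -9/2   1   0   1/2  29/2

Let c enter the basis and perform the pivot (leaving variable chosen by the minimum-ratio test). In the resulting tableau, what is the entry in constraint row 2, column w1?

-1/7

Ratio test on column c — row 1: (3/2)/(7/2) = 3/7; row 2: 15/18 = 5/6; row 3: entry -13/2 ≤ 0. Minimum is 3/7 at row 1 (b leaves); pivot element 7/2.
Divide row 1 by 7/2; eliminate column c from the other rows.
Row 2 update in column w1: 5 − 18·(2/7) = -1/7.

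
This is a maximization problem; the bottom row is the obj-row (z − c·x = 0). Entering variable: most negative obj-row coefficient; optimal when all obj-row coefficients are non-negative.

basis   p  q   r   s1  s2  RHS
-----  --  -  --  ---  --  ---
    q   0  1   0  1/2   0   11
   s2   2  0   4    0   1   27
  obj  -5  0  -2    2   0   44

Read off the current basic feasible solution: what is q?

q is basic (row 1); its value is the RHS of that row, 11.

11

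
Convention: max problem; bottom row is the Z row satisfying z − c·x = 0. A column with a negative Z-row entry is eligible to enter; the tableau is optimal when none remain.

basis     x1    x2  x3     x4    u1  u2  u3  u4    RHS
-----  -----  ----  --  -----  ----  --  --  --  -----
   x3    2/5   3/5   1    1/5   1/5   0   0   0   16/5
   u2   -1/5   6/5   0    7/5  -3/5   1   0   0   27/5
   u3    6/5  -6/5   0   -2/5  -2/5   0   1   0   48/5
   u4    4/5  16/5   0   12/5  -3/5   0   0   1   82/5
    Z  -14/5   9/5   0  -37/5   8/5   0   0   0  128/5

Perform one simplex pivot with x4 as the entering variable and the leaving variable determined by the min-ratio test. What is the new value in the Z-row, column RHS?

379/7

Ratio test on column x4 — row 1: (16/5)/(1/5) = 16; row 2: (27/5)/(7/5) = 27/7; row 3: entry -2/5 ≤ 0; row 4: (82/5)/(12/5) = 41/6. Minimum is 27/7 at row 2 (u2 leaves); pivot element 7/5.
Divide row 2 by 7/5; eliminate column x4 from the other rows.
Z-row update in column RHS: 128/5 − (-37/5)·(27/7) = 379/7.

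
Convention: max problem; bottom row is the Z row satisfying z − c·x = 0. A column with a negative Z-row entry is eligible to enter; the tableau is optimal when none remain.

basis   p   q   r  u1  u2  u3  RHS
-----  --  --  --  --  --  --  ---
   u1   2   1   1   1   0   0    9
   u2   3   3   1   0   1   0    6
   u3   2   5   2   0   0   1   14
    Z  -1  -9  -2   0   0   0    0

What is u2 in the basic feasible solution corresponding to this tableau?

u2 is basic (row 2); its value is the RHS of that row, 6.

6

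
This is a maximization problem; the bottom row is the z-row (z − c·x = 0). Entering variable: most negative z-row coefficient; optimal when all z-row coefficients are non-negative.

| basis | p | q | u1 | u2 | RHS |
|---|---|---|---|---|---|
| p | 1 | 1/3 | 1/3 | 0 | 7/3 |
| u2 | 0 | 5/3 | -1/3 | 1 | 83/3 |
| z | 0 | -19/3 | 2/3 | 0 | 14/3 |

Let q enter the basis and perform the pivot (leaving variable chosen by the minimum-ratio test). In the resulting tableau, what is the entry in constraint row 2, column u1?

-2

Ratio test on column q — row 1: (7/3)/(1/3) = 7; row 2: (83/3)/(5/3) = 83/5. Minimum is 7 at row 1 (p leaves); pivot element 1/3.
Divide row 1 by 1/3; eliminate column q from the other rows.
Row 2 update in column u1: -1/3 − (5/3)·1 = -2.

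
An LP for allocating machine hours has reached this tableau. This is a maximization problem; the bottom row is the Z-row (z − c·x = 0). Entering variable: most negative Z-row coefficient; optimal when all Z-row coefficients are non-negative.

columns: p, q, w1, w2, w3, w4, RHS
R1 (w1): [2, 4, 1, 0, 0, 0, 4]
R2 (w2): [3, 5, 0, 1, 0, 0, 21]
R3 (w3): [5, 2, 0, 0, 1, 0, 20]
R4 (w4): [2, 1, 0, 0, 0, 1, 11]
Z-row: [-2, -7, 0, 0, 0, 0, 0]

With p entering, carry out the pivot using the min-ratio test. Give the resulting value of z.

Ratio test on column p — row 1: 4/2 = 2; row 2: 21/3 = 7; row 3: 20/5 = 4; row 4: 11/2 = 11/2. Minimum is 2 at row 1 (w1 leaves); pivot element 2.
Pivot on row 1; the Z-row RHS becomes 0 − (-2)·2 = 4.

4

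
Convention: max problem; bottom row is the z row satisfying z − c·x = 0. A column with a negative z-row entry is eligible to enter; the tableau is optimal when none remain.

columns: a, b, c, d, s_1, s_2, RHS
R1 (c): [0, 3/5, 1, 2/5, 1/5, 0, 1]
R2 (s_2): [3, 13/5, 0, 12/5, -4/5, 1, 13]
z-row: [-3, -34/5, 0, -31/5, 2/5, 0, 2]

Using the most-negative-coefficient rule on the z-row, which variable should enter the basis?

Negative z-row entries: a: -3, b: -34/5, d: -31/5.
The most negative is -34/5 in column b, so b enters.

b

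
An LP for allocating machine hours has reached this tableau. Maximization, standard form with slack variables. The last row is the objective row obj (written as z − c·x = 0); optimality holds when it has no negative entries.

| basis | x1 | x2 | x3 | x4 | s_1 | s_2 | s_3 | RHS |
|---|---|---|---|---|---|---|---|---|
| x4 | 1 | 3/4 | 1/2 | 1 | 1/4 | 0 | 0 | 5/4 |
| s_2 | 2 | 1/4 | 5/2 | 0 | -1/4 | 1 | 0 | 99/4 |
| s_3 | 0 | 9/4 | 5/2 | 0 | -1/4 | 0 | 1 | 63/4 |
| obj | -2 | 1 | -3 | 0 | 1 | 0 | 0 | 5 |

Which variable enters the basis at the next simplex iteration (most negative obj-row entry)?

Negative obj-row entries: x1: -2, x3: -3.
The most negative is -3 in column x3, so x3 enters.

x3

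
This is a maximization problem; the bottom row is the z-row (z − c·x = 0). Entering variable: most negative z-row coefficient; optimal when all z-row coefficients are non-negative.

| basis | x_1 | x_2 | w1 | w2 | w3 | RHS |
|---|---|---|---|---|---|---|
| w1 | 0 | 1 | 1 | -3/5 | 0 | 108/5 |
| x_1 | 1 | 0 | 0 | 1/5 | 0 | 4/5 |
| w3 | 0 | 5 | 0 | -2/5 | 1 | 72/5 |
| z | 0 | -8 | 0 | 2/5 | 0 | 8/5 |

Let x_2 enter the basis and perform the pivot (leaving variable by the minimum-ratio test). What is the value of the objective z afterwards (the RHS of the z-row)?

Ratio test on column x_2 — row 1: (108/5)/1 = 108/5; row 2: entry 0 ≤ 0; row 3: (72/5)/5 = 72/25. Minimum is 72/25 at row 3 (w3 leaves); pivot element 5.
Pivot on row 3; the z-row RHS becomes 8/5 − (-8)·(72/25) = 616/25.

616/25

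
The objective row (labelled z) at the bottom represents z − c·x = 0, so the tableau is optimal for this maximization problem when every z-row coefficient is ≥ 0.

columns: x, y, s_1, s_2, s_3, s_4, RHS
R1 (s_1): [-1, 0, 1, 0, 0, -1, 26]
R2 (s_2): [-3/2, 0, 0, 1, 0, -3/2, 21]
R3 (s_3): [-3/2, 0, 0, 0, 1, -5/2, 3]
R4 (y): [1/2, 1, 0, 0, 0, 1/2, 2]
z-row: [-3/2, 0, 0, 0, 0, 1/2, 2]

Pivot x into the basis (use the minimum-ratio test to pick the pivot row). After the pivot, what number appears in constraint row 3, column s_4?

-1

Ratio test on column x — row 1: entry -1 ≤ 0; row 2: entry -3/2 ≤ 0; row 3: entry -3/2 ≤ 0; row 4: 2/(1/2) = 4. Minimum is 4 at row 4 (y leaves); pivot element 1/2.
Divide row 4 by 1/2; eliminate column x from the other rows.
Row 3 update in column s_4: -5/2 − (-3/2)·1 = -1.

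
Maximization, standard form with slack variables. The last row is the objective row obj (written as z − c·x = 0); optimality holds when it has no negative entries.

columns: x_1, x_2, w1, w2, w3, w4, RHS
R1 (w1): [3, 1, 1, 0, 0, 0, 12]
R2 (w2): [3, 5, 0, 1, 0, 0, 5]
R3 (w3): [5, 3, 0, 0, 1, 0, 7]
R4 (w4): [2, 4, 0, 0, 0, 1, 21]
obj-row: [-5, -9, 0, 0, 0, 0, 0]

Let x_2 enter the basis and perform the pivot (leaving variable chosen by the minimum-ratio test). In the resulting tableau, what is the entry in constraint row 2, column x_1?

3/5

Ratio test on column x_2 — row 1: 12/1 = 12; row 2: 5/5 = 1; row 3: 7/3 = 7/3; row 4: 21/4 = 21/4. Minimum is 1 at row 2 (w2 leaves); pivot element 5.
Divide row 2 by 5; eliminate column x_2 from the other rows.
In the new row 2, the x_1 entry is the old entry divided by the pivot: 3/5 = 3/5.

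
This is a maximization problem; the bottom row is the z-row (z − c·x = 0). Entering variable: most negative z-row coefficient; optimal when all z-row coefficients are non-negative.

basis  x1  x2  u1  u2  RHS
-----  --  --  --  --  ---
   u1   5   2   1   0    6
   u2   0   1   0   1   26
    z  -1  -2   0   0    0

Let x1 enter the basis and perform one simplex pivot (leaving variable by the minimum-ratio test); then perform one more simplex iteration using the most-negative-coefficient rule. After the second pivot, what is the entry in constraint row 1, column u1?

Ratio test on column x1 — row 1: 6/5 = 6/5; row 2: entry 0 ≤ 0. Minimum is 6/5 at row 1 (u1 leaves); pivot element 5.
Divide row 1 by 5; eliminate column x1 from the other rows.
Second iteration: most negative z-row entry is -8/5 in column x2, so x2 enters.
Ratio test on column x2 — row 1: (6/5)/(2/5) = 3; row 2: 26/1 = 26. Minimum is 3 at row 1 (x1 leaves); pivot element 2/5.
Divide row 1 by 2/5; eliminate column x2 from the other rows.
After both pivots, the entry at constraint row 1, column u1 is 1/2.

1/2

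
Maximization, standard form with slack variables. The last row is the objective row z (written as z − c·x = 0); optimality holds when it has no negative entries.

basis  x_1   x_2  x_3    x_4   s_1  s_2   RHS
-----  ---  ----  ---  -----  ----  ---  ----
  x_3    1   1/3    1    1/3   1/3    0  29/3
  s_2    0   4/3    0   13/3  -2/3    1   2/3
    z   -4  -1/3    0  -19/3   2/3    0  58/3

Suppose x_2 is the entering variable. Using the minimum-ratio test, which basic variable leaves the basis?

Column x_2 entries and ratios — x_3: (29/3)/(1/3) = 29; s_2: (2/3)/(4/3) = 1/2.
Smallest ratio is 1/2 in the row of s_2, so s_2 leaves.

s_2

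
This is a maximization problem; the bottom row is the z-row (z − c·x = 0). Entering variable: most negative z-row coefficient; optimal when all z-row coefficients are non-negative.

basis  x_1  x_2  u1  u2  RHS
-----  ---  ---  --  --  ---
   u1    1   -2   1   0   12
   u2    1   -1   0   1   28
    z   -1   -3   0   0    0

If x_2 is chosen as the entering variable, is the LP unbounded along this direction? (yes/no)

Every constraint-row entry in column x_2 is ≤ 0, so increasing x_2 is unbounded.

yes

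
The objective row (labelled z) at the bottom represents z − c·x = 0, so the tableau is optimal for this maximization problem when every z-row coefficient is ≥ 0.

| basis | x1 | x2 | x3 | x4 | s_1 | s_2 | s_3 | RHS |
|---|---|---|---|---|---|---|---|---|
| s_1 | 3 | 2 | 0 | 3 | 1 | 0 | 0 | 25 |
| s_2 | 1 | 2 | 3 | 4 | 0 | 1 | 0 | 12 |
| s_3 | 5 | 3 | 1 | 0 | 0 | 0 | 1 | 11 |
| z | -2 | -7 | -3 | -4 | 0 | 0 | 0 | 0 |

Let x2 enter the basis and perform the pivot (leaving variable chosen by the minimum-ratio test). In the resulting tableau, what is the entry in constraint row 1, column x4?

3

Ratio test on column x2 — row 1: 25/2 = 25/2; row 2: 12/2 = 6; row 3: 11/3 = 11/3. Minimum is 11/3 at row 3 (s_3 leaves); pivot element 3.
Divide row 3 by 3; eliminate column x2 from the other rows.
Row 1 update in column x4: 3 − 2·0 = 3.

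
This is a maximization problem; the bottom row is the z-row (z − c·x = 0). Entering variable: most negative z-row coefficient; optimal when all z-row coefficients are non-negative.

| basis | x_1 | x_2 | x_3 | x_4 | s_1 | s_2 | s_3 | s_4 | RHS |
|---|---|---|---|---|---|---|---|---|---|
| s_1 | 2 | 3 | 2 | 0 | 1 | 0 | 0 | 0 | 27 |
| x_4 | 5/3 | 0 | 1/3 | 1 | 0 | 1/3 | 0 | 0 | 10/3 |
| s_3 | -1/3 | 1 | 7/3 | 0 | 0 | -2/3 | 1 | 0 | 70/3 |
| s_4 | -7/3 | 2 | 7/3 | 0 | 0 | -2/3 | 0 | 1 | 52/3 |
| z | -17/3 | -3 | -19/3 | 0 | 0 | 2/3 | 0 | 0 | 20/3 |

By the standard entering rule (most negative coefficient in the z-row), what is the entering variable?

Negative z-row entries: x_1: -17/3, x_2: -3, x_3: -19/3.
The most negative is -19/3 in column x_3, so x_3 enters.

x_3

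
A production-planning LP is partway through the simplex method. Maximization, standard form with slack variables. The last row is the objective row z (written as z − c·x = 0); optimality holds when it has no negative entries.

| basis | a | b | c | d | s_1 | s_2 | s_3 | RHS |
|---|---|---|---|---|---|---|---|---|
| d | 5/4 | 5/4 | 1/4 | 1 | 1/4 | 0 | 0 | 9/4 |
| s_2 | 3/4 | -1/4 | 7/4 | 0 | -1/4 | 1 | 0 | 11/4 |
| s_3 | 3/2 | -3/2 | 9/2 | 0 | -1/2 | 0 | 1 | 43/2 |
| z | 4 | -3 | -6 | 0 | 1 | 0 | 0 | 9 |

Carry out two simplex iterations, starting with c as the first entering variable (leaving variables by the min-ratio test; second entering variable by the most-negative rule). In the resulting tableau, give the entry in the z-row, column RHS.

Ratio test on column c — row 1: (9/4)/(1/4) = 9; row 2: (11/4)/(7/4) = 11/7; row 3: (43/2)/(9/2) = 43/9. Minimum is 11/7 at row 2 (s_2 leaves); pivot element 7/4.
Divide row 2 by 7/4; eliminate column c from the other rows.
Second iteration: most negative z-row entry is -27/7 in column b, so b enters.
Ratio test on column b — row 1: (13/7)/(9/7) = 13/9; row 2: entry -1/7 ≤ 0; row 3: entry -6/7 ≤ 0. Minimum is 13/9 at row 1 (d leaves); pivot element 9/7.
Divide row 1 by 9/7; eliminate column b from the other rows.
After both pivots, the entry at the z-row, column RHS is 24.

24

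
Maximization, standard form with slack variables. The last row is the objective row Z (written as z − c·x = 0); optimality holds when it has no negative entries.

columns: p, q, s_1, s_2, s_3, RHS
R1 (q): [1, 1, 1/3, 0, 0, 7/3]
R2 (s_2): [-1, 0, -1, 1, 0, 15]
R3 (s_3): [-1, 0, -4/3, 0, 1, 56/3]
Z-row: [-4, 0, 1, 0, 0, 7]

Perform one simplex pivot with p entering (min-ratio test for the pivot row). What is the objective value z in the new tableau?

49/3

Ratio test on column p — row 1: (7/3)/1 = 7/3; row 2: entry -1 ≤ 0; row 3: entry -1 ≤ 0. Minimum is 7/3 at row 1 (q leaves); pivot element 1.
Pivot on row 1; the Z-row RHS becomes 7 − (-4)·(7/3) = 49/3.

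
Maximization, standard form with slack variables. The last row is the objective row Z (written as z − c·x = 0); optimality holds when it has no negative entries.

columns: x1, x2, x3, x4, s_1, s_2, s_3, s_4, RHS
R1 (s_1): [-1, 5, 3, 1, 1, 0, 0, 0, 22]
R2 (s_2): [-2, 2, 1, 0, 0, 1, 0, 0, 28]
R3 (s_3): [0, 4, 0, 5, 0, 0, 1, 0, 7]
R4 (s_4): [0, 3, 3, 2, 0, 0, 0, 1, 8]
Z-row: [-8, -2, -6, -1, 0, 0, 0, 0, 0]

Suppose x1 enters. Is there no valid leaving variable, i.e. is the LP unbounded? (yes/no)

yes

Every constraint-row entry in column x1 is ≤ 0, so increasing x1 is unbounded.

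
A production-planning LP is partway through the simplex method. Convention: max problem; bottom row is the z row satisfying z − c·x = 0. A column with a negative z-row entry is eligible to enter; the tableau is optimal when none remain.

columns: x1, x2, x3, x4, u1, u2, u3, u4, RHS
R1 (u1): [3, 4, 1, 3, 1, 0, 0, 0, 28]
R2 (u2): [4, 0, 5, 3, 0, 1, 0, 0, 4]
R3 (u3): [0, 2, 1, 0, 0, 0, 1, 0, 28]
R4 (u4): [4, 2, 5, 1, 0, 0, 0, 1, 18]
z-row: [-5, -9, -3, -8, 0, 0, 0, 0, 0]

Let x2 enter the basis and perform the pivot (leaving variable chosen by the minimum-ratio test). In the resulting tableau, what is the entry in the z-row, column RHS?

Ratio test on column x2 — row 1: 28/4 = 7; row 2: entry 0 ≤ 0; row 3: 28/2 = 14; row 4: 18/2 = 9. Minimum is 7 at row 1 (u1 leaves); pivot element 4.
Divide row 1 by 4; eliminate column x2 from the other rows.
z-row update in column RHS: 0 − (-9)·7 = 63.

63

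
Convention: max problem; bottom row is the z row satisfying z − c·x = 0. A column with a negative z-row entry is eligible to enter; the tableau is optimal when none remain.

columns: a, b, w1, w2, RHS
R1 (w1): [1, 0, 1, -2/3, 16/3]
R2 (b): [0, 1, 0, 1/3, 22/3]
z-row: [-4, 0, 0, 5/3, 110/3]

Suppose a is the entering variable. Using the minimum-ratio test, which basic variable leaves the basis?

w1

Column a entries and ratios — w1: (16/3)/1 = 16/3; b: 0 ≤ 0, skip.
Smallest ratio is 16/3 in the row of w1, so w1 leaves.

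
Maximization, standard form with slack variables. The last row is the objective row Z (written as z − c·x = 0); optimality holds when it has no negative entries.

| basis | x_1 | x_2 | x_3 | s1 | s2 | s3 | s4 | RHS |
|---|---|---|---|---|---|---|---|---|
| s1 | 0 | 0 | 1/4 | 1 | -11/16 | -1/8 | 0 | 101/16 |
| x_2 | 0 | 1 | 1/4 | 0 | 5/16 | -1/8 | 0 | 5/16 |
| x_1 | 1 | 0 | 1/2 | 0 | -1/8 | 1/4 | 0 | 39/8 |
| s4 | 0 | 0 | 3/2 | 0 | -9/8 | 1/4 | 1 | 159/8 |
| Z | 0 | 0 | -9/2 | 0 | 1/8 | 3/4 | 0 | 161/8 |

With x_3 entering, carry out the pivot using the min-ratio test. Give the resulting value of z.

Ratio test on column x_3 — row 1: (101/16)/(1/4) = 101/4; row 2: (5/16)/(1/4) = 5/4; row 3: (39/8)/(1/2) = 39/4; row 4: (159/8)/(3/2) = 53/4. Minimum is 5/4 at row 2 (x_2 leaves); pivot element 1/4.
Pivot on row 2; the Z-row RHS becomes 161/8 − (-9/2)·(5/4) = 103/4.

103/4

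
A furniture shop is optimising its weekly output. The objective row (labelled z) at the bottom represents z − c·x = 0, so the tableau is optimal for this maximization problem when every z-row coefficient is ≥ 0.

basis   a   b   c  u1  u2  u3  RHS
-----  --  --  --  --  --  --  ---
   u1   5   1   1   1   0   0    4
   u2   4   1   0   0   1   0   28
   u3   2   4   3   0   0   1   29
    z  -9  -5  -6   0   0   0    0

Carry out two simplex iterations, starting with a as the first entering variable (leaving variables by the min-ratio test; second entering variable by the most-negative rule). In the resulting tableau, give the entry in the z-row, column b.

1

Ratio test on column a — row 1: 4/5 = 4/5; row 2: 28/4 = 7; row 3: 29/2 = 29/2. Minimum is 4/5 at row 1 (u1 leaves); pivot element 5.
Divide row 1 by 5; eliminate column a from the other rows.
Second iteration: most negative z-row entry is -21/5 in column c, so c enters.
Ratio test on column c — row 1: (4/5)/(1/5) = 4; row 2: entry -4/5 ≤ 0; row 3: (137/5)/(13/5) = 137/13. Minimum is 4 at row 1 (a leaves); pivot element 1/5.
Divide row 1 by 1/5; eliminate column c from the other rows.
After both pivots, the entry at the z-row, column b is 1.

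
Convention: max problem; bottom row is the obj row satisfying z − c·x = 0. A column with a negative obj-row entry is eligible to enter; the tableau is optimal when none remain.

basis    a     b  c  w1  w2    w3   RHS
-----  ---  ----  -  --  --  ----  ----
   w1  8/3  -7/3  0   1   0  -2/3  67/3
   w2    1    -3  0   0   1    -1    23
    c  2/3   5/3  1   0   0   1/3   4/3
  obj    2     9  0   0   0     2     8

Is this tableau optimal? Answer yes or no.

Every obj-row coefficient is ≥ 0, so the tableau is optimal.

yes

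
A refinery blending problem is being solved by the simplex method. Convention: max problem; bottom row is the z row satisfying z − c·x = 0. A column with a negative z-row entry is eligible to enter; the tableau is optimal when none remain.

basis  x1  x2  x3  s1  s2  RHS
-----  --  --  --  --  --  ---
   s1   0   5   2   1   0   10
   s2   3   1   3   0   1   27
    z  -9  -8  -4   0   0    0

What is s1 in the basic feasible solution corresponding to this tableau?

10

s1 is basic (row 1); its value is the RHS of that row, 10.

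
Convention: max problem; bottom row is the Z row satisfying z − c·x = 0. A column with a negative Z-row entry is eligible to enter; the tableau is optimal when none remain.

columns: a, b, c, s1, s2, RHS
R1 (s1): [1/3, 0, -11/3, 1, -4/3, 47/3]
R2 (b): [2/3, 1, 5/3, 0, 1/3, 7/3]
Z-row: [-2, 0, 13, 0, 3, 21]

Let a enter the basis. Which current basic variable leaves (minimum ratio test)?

Column a entries and ratios — s1: (47/3)/(1/3) = 47; b: (7/3)/(2/3) = 7/2.
Smallest ratio is 7/2 in the row of b, so b leaves.

b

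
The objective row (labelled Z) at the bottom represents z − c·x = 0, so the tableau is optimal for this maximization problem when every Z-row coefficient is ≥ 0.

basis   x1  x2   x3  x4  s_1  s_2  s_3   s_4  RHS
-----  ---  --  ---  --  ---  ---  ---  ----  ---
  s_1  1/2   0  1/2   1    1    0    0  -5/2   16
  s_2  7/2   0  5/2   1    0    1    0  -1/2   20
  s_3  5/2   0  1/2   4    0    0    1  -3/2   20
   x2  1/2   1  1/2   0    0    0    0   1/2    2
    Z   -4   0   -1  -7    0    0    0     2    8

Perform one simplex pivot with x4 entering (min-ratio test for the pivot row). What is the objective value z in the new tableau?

Ratio test on column x4 — row 1: 16/1 = 16; row 2: 20/1 = 20; row 3: 20/4 = 5; row 4: entry 0 ≤ 0. Minimum is 5 at row 3 (s_3 leaves); pivot element 4.
Pivot on row 3; the Z-row RHS becomes 8 − (-7)·5 = 43.

43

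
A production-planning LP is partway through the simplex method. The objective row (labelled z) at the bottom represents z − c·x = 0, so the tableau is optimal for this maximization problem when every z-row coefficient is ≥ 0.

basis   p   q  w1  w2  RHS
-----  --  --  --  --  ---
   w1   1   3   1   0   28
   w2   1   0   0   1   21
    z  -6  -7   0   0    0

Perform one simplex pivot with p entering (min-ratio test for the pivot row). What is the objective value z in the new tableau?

126

Ratio test on column p — row 1: 28/1 = 28; row 2: 21/1 = 21. Minimum is 21 at row 2 (w2 leaves); pivot element 1.
Pivot on row 2; the z-row RHS becomes 0 − (-6)·21 = 126.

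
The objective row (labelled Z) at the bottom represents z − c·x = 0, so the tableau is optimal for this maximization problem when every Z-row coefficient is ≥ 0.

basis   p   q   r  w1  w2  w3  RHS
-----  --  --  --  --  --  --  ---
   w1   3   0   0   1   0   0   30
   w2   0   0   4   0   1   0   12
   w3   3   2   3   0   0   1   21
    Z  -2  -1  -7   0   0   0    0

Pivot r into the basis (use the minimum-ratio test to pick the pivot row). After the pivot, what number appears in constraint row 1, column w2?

Ratio test on column r — row 1: entry 0 ≤ 0; row 2: 12/4 = 3; row 3: 21/3 = 7. Minimum is 3 at row 2 (w2 leaves); pivot element 4.
Divide row 2 by 4; eliminate column r from the other rows.
Row 1 update in column w2: 0 − 0·(1/4) = 0.

0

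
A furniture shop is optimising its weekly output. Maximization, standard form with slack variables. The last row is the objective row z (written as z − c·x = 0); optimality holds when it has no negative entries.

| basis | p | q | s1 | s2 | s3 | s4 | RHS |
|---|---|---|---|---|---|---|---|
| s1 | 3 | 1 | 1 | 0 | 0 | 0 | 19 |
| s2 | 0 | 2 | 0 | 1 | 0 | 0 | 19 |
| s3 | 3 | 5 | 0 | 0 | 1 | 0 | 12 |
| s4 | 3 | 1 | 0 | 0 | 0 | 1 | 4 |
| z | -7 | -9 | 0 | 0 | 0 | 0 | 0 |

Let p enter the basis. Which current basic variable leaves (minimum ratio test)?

s4

Column p entries and ratios — s1: 19/3 = 19/3; s2: 0 ≤ 0, skip; s3: 12/3 = 4; s4: 4/3 = 4/3.
Smallest ratio is 4/3 in the row of s4, so s4 leaves.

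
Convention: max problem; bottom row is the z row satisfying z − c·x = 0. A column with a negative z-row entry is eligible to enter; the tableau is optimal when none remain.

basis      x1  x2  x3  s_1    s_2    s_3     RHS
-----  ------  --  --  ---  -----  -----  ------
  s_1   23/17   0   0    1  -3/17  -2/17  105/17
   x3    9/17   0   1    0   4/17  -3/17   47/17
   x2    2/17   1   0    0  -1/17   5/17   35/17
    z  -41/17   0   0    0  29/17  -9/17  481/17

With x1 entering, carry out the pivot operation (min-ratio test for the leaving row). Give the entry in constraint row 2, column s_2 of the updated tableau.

Ratio test on column x1 — row 1: (105/17)/(23/17) = 105/23; row 2: (47/17)/(9/17) = 47/9; row 3: (35/17)/(2/17) = 35/2. Minimum is 105/23 at row 1 (s_1 leaves); pivot element 23/17.
Divide row 1 by 23/17; eliminate column x1 from the other rows.
Row 2 update in column s_2: 4/17 − (9/17)·(-3/23) = 7/23.

7/23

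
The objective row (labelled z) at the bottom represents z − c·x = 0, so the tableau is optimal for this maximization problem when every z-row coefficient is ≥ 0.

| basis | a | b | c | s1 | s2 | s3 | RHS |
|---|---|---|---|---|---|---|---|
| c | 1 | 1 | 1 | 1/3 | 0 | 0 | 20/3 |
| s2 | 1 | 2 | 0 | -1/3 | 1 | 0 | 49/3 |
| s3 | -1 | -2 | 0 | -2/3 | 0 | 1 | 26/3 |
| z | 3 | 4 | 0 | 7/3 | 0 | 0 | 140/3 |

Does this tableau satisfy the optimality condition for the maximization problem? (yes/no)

Every z-row coefficient is ≥ 0, so the tableau is optimal.

yes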